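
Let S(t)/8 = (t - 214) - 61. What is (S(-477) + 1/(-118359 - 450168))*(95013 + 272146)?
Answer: -1255778666001847/568527 ≈ -2.2088e+9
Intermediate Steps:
S(t) = -2200 + 8*t (S(t) = 8*((t - 214) - 61) = 8*((-214 + t) - 61) = 8*(-275 + t) = -2200 + 8*t)
(S(-477) + 1/(-118359 - 450168))*(95013 + 272146) = ((-2200 + 8*(-477)) + 1/(-118359 - 450168))*(95013 + 272146) = ((-2200 - 3816) + 1/(-568527))*367159 = (-6016 - 1/568527)*367159 = -3420258433/568527*367159 = -1255778666001847/568527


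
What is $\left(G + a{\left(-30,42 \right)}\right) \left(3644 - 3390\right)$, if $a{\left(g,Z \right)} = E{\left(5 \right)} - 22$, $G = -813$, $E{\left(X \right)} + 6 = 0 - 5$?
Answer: $-214884$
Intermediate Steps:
$E{\left(X \right)} = -11$ ($E{\left(X \right)} = -6 + \left(0 - 5\right) = -6 - 5 = -11$)
$a{\left(g,Z \right)} = -33$ ($a{\left(g,Z \right)} = -11 - 22 = -33$)
$\left(G + a{\left(-30,42 \right)}\right) \left(3644 - 3390\right) = \left(-813 - 33\right) \left(3644 - 3390\right) = \left(-846\right) 254 = -214884$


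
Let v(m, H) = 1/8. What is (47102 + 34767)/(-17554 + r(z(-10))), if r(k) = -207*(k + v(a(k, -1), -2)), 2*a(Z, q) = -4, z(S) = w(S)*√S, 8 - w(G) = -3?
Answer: -92111794328/23097554881 + 11930605632*I*√10/23097554881 ≈ -3.9879 + 1.6334*I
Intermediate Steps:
w(G) = 11 (w(G) = 8 - 1*(-3) = 8 + 3 = 11)
z(S) = 11*√S
a(Z, q) = -2 (a(Z, q) = (½)*(-4) = -2)
v(m, H) = ⅛
r(k) = -207/8 - 207*k (r(k) = -207*(k + ⅛) = -207*(⅛ + k) = -207/8 - 207*k)
(47102 + 34767)/(-17554 + r(z(-10))) = (47102 + 34767)/(-17554 + (-207/8 - 2277*√(-10))) = 81869/(-17554 + (-207/8 - 2277*I*√10)) = 81869/(-140639/8 - 2277*I*√10)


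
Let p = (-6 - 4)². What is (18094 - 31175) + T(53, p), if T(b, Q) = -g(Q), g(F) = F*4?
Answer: -13481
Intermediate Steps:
g(F) = 4*F
p = 100 (p = (-10)² = 100)
T(b, Q) = -4*Q
(18094 - 31175) + T(53, p) = (18094 - 31175) - 4*100 = -13081 - 400 = -13481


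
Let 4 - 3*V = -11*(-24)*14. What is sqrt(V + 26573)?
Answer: sqrt(228081)/3 ≈ 159.19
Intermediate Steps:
V = -3692/3 (V = 4/3 - (-11*(-24))*14/3 = 4/3 - 88*14 = 4/3 - 1/3*3696 = 4/3 - 1232 = -3692/3 ≈ -1230.7)
sqrt(V + 26573) = sqrt(-3692/3 + 26573) = sqrt(76027/3) = sqrt(228081)/3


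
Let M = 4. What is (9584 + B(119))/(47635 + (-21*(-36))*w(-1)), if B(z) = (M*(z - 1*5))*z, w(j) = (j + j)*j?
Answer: 63848/49147 ≈ 1.2991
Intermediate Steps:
w(j) = 2*j² (w(j) = (2*j)*j = 2*j²)
B(z) = z*(-20 + 4*z) (B(z) = (4*(z - 1*5))*z = (4*(z - 5))*z = (4*(-5 + z))*z = (-20 + 4*z)*z = z*(-20 + 4*z))
(9584 + B(119))/(47635 + (-21*(-36))*w(-1)) = (9584 + 4*119*(-5 + 119))/(47635 + (-21*(-36))*(2*(-1)²)) = (9584 + 4*119*114)/(47635 + 756*(2*1)) = (9584 + 54264)/(47635 + 756*2) = 63848/(47635 + 1512) = 63848/49147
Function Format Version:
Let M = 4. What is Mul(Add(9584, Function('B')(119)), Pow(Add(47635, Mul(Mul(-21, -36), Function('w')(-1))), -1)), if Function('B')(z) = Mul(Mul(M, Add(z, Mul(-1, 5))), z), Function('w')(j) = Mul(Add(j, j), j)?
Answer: Rational(63848, 49147) ≈ 1.2991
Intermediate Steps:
Function('w')(j) = Mul(2, Pow(j, 2)) (Function('w')(j) = Mul(Mul(2, j), j) = Mul(2, Pow(j, 2)))
Function('B')(z) = Mul(z, Add(-20, Mul(4, z))) (Function('B')(z) = Mul(Mul(4, Add(z, Mul(-1, 5))), z) = Mul(Mul(4, Add(z, -5)), z) = Mul(Mul(4, Add(-5, z)), z) = Mul(Add(-20, Mul(4, z)), z) = Mul(z, Add(-20, Mul(4, z))))
Mul(Add(9584, Function('B')(119)), Pow(Add(47635, Mul(Mul(-21, -36), Function('w')(-1))), -1)) = Mul(Add(9584, Mul(4, 119, Add(-5, 119))), Pow(Add(47635, Mul(Mul(-21, -36), Mul(2, Pow(-1, 2)))), -1)) = Mul(Add(9584, Mul(4, 119, 114)), Pow(Add(47635, Mul(756, Mul(2, 1))), -1)) = Mul(Add(9584, 54264), Pow(Add(47635, Mul(756, 2)), -1)) = Mul(63848, Pow(Add(47635, 1512), -1)) = Mul(63848, Pow(49147, -1)) = Mul(63848, Rational(1, 49147)) = Rational(63848, 49147)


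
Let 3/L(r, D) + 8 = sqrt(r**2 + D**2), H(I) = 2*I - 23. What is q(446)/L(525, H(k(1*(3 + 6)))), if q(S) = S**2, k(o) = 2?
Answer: -1591328/3 + 198916*sqrt(275986)/3 ≈ 3.4303e+7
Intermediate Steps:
H(I) = -23 + 2*I
L(r, D) = 3/(-8 + sqrt(D**2 + r**2)) (L(r, D) = 3/(-8 + sqrt(r**2 + D**2)) = 3/(-8 + sqrt(D**2 + r**2)))
q(446)/L(525, H(k(1*(3 + 6)))) = 446**2/((3/(-8 + sqrt((-23 + 2*2)**2 + 525**2)))) = 198916/((3/(-8 + sqrt((-23 + 4)**2 + 275625)))) = 198916/((3/(-8 + sqrt((-19)**2 + 275625)))) = 198916/((3/(-8 + sqrt(361 + 275625)))) = 198916/((3/(-8 + sqrt(275986)))) = 198916*(-8/3 + sqrt(275986)/3) = -1591328/3 + 198916*sqrt(275986)/3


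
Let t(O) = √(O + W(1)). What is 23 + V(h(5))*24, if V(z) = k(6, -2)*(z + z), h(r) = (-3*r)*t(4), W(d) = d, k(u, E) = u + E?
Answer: 23 - 2880*√5 ≈ -6416.9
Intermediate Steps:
k(u, E) = E + u
t(O) = √(1 + O) (t(O) = √(O + 1) = √(1 + O))
h(r) = -3*r*√5 (h(r) = (-3*r)*√(1 + 4) = (-3*r)*√5 = -3*r*√5)
V(z) = 8*z (V(z) = (-2 + 6)*(z + z) = 4*(2*z) = 8*z)
23 + V(h(5))*24 = 23 + (8*(-3*5*√5))*24 = 23 + (8*(-15*√5))*24 = 23 - 120*√5*24 = 23 - 2880*√5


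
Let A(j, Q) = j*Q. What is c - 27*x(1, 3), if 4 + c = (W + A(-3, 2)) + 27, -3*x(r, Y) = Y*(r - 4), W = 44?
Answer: -20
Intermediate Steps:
A(j, Q) = Q*j
x(r, Y) = -Y*(-4 + r)/3 (x(r, Y) = -Y*(r - 4)/3 = -Y*(-4 + r)/3)
c = 61 (c = -4 + ((44 + 2*(-3)) + 27) = -4 + ((44 - 6) + 27) = -4 + (38 + 27) = -4 + 65 = 61)
c - 27*x(1, 3) = 61 - 9*3*(4 - 1*1) = 61 - 9*3*(4 - 1) = 61 - 9*3*3 = 61 - 27*3 = 61 - 81 = -20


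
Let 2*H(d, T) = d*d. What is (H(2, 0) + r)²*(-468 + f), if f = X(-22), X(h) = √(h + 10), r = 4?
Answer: -16848 + 72*I*√3 ≈ -16848.0 + 124.71*I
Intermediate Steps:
H(d, T) = d²/2 (H(d, T) = (d*d)/2 = d²/2)
X(h) = √(10 + h)
f = 2*I*√3 (f = √(10 - 22) = √(-12) = 2*I*√3 ≈ 3.4641*I)
(H(2, 0) + r)²*(-468 + f) = ((½)*2² + 4)²*(-468 + 2*I*√3) = ((½)*4 + 4)²*(-468 + 2*I*√3) = (2 + 4)²*(-468 + 2*I*√3) = 6²*(-468 + 2*I*√3) = 36*(-468 + 2*I*√3) = -16848 + 72*I*√3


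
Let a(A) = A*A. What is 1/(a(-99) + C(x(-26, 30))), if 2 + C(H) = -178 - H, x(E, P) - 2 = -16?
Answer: 1/9635 ≈ 0.00010379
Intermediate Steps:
x(E, P) = -14 (x(E, P) = 2 - 16 = -14)
a(A) = A²
C(H) = -180 - H (C(H) = -2 + (-178 - H) = -180 - H)
1/(a(-99) + C(x(-26, 30))) = 1/((-99)² + (-180 - 1*(-14))) = 1/(9801 + (-180 + 14)) = 1/(9801 - 166) = 1/9635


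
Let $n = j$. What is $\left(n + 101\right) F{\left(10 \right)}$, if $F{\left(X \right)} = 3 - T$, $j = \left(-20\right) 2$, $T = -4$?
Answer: $427$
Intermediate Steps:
$j = -40$
$n = -40$
$F{\left(X \right)} = 7$ ($F{\left(X \right)} = 3 - -4 = 3 + 4 = 7$)
$\left(n + 101\right) F{\left(10 \right)} = \left(-40 + 101\right) 7 = 61 \cdot 7 = 427$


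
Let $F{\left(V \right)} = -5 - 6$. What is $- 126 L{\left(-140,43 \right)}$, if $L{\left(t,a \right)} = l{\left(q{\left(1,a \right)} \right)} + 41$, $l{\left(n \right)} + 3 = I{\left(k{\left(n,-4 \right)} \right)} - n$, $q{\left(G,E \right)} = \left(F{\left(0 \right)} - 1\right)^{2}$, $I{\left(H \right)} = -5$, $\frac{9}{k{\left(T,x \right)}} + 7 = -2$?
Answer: $13986$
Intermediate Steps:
$F{\left(V \right)} = -11$ ($F{\left(V \right)} = -5 - 6 = -11$)
$k{\left(T,x \right)} = -1$ ($k{\left(T,x \right)} = \frac{9}{-7 - 2} = \frac{9}{-9} = 9 \left(- \frac{1}{9}\right) = -1$)
$q{\left(G,E \right)} = 144$ ($q{\left(G,E \right)} = \left(-11 - 1\right)^{2} = \left(-12\right)^{2} = 144$)
$l{\left(n \right)} = -8 - n$ ($l{\left(n \right)} = -3 - \left(5 + n\right) = -8 - n$)
$L{\left(t,a \right)} = -111$ ($L{\left(t,a \right)} = \left(-8 - 144\right) + 41 = -152 + 41 = -111$)
$- 126 L{\left(-140,43 \right)} = \left(-126\right) \left(-111\right) = 13986$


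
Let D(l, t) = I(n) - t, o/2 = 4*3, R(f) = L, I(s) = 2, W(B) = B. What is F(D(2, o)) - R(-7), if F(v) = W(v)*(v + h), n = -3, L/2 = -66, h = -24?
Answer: 1144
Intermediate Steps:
L = -132 (L = 2*(-66) = -132)
R(f) = -132
o = 24 (o = 2*(4*3) = 2*12 = 24)
D(l, t) = 2 - t
F(v) = v*(-24 + v) (F(v) = v*(v - 24) = v*(-24 + v))
F(D(2, o)) - R(-7) = (2 - 1*24)*(-24 + (2 - 1*24)) - 1*(-132) = (2 - 24)*(-24 + (2 - 24)) + 132 = -22*(-24 - 22) + 132 = -22*(-46) + 132 = 1012 + 132 = 1144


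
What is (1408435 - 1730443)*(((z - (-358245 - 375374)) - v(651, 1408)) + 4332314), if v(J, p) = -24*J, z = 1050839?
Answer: -1974680571168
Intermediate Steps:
(1408435 - 1730443)*(((z - (-358245 - 375374)) - v(651, 1408)) + 4332314) = (1408435 - 1730443)*(((1050839 - (-358245 - 375374)) - (-24)*651) + 4332314) = -322008*(((1050839 - 1*(-733619)) - 1*(-15624)) + 4332314) = -322008*(((1050839 + 733619) + 15624) + 4332314) = -322008*((1784458 + 15624) + 4332314) = -322008*(1800082 + 4332314) = -322008*6132396 = -1974680571168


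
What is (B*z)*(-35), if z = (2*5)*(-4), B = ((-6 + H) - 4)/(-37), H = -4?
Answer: 19600/37 ≈ 529.73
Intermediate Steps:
B = 14/37 (B = ((-6 - 4) - 4)/(-37) = (-10 - 4)*(-1/37) = -14*(-1/37) = 14/37 ≈ 0.37838)
z = -40 (z = 10*(-4) = -40)
(B*z)*(-35) = ((14/37)*(-40))*(-35) = -560/37*(-35) = 19600/37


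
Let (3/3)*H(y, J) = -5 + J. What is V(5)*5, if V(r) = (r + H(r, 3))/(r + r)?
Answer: 3/2 ≈ 1.5000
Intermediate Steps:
H(y, J) = -5 + J
V(r) = (-2 + r)/(2*r) (V(r) = (r + (-5 + 3))/(r + r) = (r - 2)/((2*r)) = (-2 + r)*(1/(2*r)) = (-2 + r)/(2*r))
V(5)*5 = ((1/2)*(-2 + 5)/5)*5 = ((1/2)*(1/5)*3)*5 = (3/10)*5 = 3/2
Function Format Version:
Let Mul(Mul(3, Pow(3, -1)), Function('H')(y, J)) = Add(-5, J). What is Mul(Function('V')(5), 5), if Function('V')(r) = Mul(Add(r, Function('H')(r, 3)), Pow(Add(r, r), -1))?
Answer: Rational(3, 2) ≈ 1.5000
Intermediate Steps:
Function('H')(y, J) = Add(-5, J)
Function('V')(r) = Mul(Rational(1, 2), Pow(r, -1), Add(-2, r)) (Function('V')(r) = Mul(Add(r, Add(-5, 3)), Pow(Add(r, r), -1)) = Mul(Add(r, -2), Pow(Mul(2, r), -1)) = Mul(Add(-2, r), Mul(Rational(1, 2), Pow(r, -1))) = Mul(Rational(1, 2), Pow(r, -1), Add(-2, r)))
Mul(Function('V')(5), 5) = Mul(Mul(Rational(1, 2), Pow(5, -1), Add(-2, 5)), 5) = Mul(Mul(Rational(1, 2), Rational(1, 5), 3), 5) = Mul(Rational(3, 10), 5) = Rational(3, 2)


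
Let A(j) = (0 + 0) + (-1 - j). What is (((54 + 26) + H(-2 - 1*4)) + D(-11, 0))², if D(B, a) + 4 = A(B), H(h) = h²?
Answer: 14884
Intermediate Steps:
A(j) = -1 - j (A(j) = 0 + (-1 - j) = -1 - j)
D(B, a) = -5 - B (D(B, a) = -4 + (-1 - B) = -5 - B)
(((54 + 26) + H(-2 - 1*4)) + D(-11, 0))² = (((54 + 26) + (-2 - 1*4)²) + (-5 - 1*(-11)))² = ((80 + (-2 - 4)²) + (-5 + 11))² = ((80 + (-6)²) + 6)² = ((80 + 36) + 6)² = (116 + 6)² = 122² = 14884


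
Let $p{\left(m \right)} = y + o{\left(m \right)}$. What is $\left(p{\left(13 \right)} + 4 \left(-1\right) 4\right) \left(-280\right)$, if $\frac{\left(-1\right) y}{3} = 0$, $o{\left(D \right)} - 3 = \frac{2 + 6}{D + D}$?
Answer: $\frac{46200}{13} \approx 3553.8$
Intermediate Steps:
$o{\left(D \right)} = 3 + \frac{4}{D}$ ($o{\left(D \right)} = 3 + \frac{2 + 6}{D + D} = 3 + \frac{8}{2 D} = 3 + 8 \frac{1}{2 D} = 3 + \frac{4}{D}$)
$y = 0$ ($y = \left(-3\right) 0 = 0$)
$p{\left(m \right)} = 3 + \frac{4}{m}$ ($p{\left(m \right)} = 0 + \left(3 + \frac{4}{m}\right) = 3 + \frac{4}{m}$)
$\left(p{\left(13 \right)} + 4 \left(-1\right) 4\right) \left(-280\right) = \left(\left(3 + \frac{4}{13}\right) + 4 \left(-1\right) 4\right) \left(-280\right) = \left(\left(3 + 4 \cdot \frac{1}{13}\right) - 16\right) \left(-280\right) = \left(\left(3 + \frac{4}{13}\right) - 16\right) \left(-280\right) = \left(\frac{43}{13} - 16\right) \left(-280\right) = \left(- \frac{165}{13}\right) \left(-280\right) = \frac{46200}{13}$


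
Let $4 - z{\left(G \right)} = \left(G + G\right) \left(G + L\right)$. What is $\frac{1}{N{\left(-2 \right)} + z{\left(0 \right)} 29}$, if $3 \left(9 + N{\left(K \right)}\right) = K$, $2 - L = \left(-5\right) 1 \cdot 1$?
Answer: $\frac{3}{319} \approx 0.0094044$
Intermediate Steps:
$L = 7$ ($L = 2 - \left(-5\right) 1 \cdot 1 = 2 - \left(-5\right) 1 = 2 - -5 = 2 + 5 = 7$)
$N{\left(K \right)} = -9 + \frac{K}{3}$
$z{\left(G \right)} = 4 - 2 G \left(7 + G\right)$ ($z{\left(G \right)} = 4 - \left(G + G\right) \left(G + 7\right) = 4 - 2 G \left(7 + G\right)$)
$\frac{1}{N{\left(-2 \right)} + z{\left(0 \right)} 29} = \frac{1}{\left(-9 + \frac{1}{3} \left(-2\right)\right) + \left(4 - 0 - 2 \cdot 0^{2}\right) 29} = \frac{1}{\left(-9 - \frac{2}{3}\right) + \left(4 + 0 - 0\right) 29} = \frac{1}{- \frac{29}{3} + \left(4 + 0 + 0\right) 29} = \frac{1}{- \frac{29}{3} + 4 \cdot 29} = \frac{1}{- \frac{29}{3} + 116} = \frac{1}{\frac{319}{3}} = \frac{3}{319}$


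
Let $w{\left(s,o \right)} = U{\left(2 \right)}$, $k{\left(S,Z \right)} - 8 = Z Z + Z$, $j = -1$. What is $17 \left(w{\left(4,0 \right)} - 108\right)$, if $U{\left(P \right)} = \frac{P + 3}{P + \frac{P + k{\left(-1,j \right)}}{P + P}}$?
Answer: $- \frac{16354}{9} \approx -1817.1$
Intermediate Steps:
$k{\left(S,Z \right)} = 8 + Z + Z^{2}$ ($k{\left(S,Z \right)} = 8 + \left(Z Z + Z\right) = 8 + \left(Z^{2} + Z\right) = 8 + \left(Z + Z^{2}\right) = 8 + Z + Z^{2}$)
$U{\left(P \right)} = \frac{3 + P}{P + \frac{8 + P}{2 P}}$ ($U{\left(P \right)} = \frac{P + 3}{P + \frac{P + \left(8 - 1 + \left(-1\right)^{2}\right)}{P + P}} = \frac{3 + P}{P + \frac{P + \left(8 - 1 + 1\right)}{2 P}} = \frac{3 + P}{P + \left(P + 8\right) \frac{1}{2 P}} = \frac{3 + P}{P + \left(8 + P\right) \frac{1}{2 P}} = \frac{3 + P}{P + \frac{8 + P}{2 P}}$)
$w{\left(s,o \right)} = \frac{10}{9}$ ($w{\left(s,o \right)} = 2 \cdot 2 \frac{1}{8 + 2 + 2 \cdot 2^{2}} \left(3 + 2\right) = 2 \cdot 2 \frac{1}{8 + 2 + 2 \cdot 4} \cdot 5 = 2 \cdot 2 \frac{1}{8 + 2 + 8} \cdot 5 = 2 \cdot 2 \cdot \frac{1}{18} \cdot 5 = \frac{10}{9}$)
$17 \left(w{\left(4,0 \right)} - 108\right) = 17 \left(\frac{10}{9} - 108\right) = 17 \left(- \frac{962}{9}\right) = - \frac{16354}{9}$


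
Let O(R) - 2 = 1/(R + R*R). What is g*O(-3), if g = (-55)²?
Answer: 39325/6 ≈ 6554.2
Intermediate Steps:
O(R) = 2 + 1/(R + R²) (O(R) = 2 + 1/(R + R*R) = 2 + 1/(R + R²))
g = 3025
g*O(-3) = 3025*((1 + 2*(-3) + 2*(-3)²)/((-3)*(1 - 3))) = 3025*(-⅓*(1 - 6 + 2*9)/(-2)) = 3025*(-⅓*(-½)*(1 - 6 + 18)) = 3025*(-⅓*(-½)*13) = 3025*(13/6) = 39325/6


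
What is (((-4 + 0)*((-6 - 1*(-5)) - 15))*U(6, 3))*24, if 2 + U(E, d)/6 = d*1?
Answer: 9216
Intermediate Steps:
U(E, d) = -12 + 6*d (U(E, d) = -12 + 6*(d*1) = -12 + 6*d)
(((-4 + 0)*((-6 - 1*(-5)) - 15))*U(6, 3))*24 = (((-4 + 0)*((-6 - 1*(-5)) - 15))*(-12 + 6*3))*24 = ((-4*((-6 + 5) - 15))*(-12 + 18))*24 = (-4*(-1 - 15)*6)*24 = (-4*(-16)*6)*24 = (64*6)*24 = 384*24 = 9216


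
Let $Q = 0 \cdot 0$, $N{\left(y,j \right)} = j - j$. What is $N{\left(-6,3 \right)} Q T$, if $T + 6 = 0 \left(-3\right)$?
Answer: $0$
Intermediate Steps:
$N{\left(y,j \right)} = 0$
$T = -6$ ($T = -6 + 0 \left(-3\right) = -6 + 0 = -6$)
$Q = 0$
$N{\left(-6,3 \right)} Q T = 0 \cdot 0 \left(-6\right) = 0 \left(-6\right) = 0$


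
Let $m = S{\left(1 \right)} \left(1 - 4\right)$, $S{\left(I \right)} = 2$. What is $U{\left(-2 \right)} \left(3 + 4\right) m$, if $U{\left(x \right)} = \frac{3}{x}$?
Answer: $63$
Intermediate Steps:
$m = -6$ ($m = 2 \left(1 - 4\right) = 2 \left(-3\right) = -6$)
$U{\left(-2 \right)} \left(3 + 4\right) m = \frac{3}{-2} \left(3 + 4\right) \left(-6\right) = 3 \left(- \frac{1}{2}\right) 7 \left(-6\right) = \left(- \frac{3}{2}\right) 7 \left(-6\right) = \left(- \frac{21}{2}\right) \left(-6\right) = 63$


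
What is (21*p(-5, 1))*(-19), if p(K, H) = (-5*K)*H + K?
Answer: -7980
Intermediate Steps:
p(K, H) = K - 5*H*K (p(K, H) = -5*H*K + K = K - 5*H*K)
(21*p(-5, 1))*(-19) = (21*(-5*(1 - 5*1)))*(-19) = (21*(-5*(1 - 5)))*(-19) = (21*(-5*(-4)))*(-19) = (21*20)*(-19) = 420*(-19) = -7980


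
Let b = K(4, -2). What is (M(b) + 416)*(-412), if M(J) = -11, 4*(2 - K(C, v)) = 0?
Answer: -166860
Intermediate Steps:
K(C, v) = 2 (K(C, v) = 2 - ¼*0 = 2 + 0 = 2)
b = 2
(M(b) + 416)*(-412) = (-11 + 416)*(-412) = 405*(-412) = -166860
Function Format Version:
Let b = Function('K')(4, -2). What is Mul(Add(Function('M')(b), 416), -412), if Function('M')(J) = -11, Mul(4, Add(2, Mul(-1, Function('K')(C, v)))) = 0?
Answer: -166860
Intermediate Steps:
Function('K')(C, v) = 2 (Function('K')(C, v) = Add(2, Mul(Rational(-1, 4), 0)) = Add(2, 0) = 2)
b = 2
Mul(Add(Function('M')(b), 416), -412) = Mul(Add(-11, 416), -412) = Mul(405, -412) = -166860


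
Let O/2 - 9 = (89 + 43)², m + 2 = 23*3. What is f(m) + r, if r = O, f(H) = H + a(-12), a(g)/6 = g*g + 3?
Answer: 35815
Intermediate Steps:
a(g) = 18 + 6*g² (a(g) = 6*(g*g + 3) = 6*(g² + 3) = 6*(3 + g²) = 18 + 6*g²)
m = 67 (m = -2 + 23*3 = -2 + 69 = 67)
f(H) = 882 + H (f(H) = H + (18 + 6*(-12)²) = H + (18 + 6*144) = H + (18 + 864) = H + 882 = 882 + H)
O = 34866 (O = 18 + 2*(89 + 43)² = 18 + 2*132² = 18 + 2*17424 = 18 + 34848 = 34866)
r = 34866
f(m) + r = (882 + 67) + 34866 = 949 + 34866 = 35815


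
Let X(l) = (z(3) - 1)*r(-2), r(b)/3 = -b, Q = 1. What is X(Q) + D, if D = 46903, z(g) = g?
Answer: 46915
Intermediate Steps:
r(b) = -3*b (r(b) = 3*(-b) = -3*b)
X(l) = 12 (X(l) = (3 - 1)*(-3*(-2)) = 2*6 = 12)
X(Q) + D = 12 + 46903 = 46915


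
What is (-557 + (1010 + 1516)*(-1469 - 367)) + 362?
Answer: -4637931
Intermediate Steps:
(-557 + (1010 + 1516)*(-1469 - 367)) + 362 = (-557 + 2526*(-1836)) + 362 = (-557 - 4637736) + 362 = -4638293 + 362 = -4637931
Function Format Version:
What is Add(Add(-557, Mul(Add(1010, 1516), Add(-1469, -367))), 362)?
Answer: -4637931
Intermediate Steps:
Add(Add(-557, Mul(Add(1010, 1516), Add(-1469, -367))), 362) = Add(Add(-557, Mul(2526, -1836)), 362) = Add(Add(-557, -4637736), 362) = Add(-4638293, 362) = -4637931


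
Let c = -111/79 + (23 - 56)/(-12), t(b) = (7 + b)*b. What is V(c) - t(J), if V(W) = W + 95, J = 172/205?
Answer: 1192107461/13279900 ≈ 89.768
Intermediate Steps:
J = 172/205 (J = 172*(1/205) = 172/205 ≈ 0.83902)
t(b) = b*(7 + b)
c = 425/316 (c = -111*1/79 - 33*(-1/12) = -111/79 + 11/4 = 425/316 ≈ 1.3449)
V(W) = 95 + W
V(c) - t(J) = (95 + 425/316) - 172*(7 + 172/205)/205 = 30445/316 - 172*1607/(205*205) = 30445/316 - 1*276404/42025 = 30445/316 - 276404/42025 = 1192107461/13279900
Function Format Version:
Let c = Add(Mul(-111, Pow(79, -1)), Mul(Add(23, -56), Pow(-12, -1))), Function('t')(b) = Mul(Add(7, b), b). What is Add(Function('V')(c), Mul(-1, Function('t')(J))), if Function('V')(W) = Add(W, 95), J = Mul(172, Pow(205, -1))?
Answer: Rational(1192107461, 13279900) ≈ 89.768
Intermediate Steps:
J = Rational(172, 205) (J = Mul(172, Rational(1, 205)) = Rational(172, 205) ≈ 0.83902)
Function('t')(b) = Mul(b, Add(7, b))
c = Rational(425, 316) (c = Add(Mul(-111, Rational(1, 79)), Mul(-33, Rational(-1, 12))) = Add(Rational(-111, 79), Rational(11, 4)) = Rational(425, 316) ≈ 1.3449)
Function('V')(W) = Add(95, W)
Add(Function('V')(c), Mul(-1, Function('t')(J))) = Add(Add(95, Rational(425, 316)), Mul(-1, Mul(Rational(172, 205), Add(7, Rational(172, 205))))) = Add(Rational(30445, 316), Mul(-1, Mul(Rational(172, 205), Rational(1607, 205)))) = Add(Rational(30445, 316), Mul(-1, Rational(276404, 42025))) = Add(Rational(30445, 316), Rational(-276404, 42025)) = Rational(1192107461, 13279900)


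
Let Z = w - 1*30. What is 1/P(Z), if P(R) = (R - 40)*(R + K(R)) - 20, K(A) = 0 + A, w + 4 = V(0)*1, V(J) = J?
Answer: 1/5012 ≈ 0.00019952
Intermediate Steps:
w = -4 (w = -4 + 0*1 = -4 + 0 = -4)
K(A) = A
Z = -34 (Z = -4 - 1*30 = -4 - 30 = -34)
P(R) = -20 + 2*R*(-40 + R) (P(R) = (R - 40)*(R + R) - 20 = (-40 + R)*(2*R) - 20 = 2*R*(-40 + R) - 20 = -20 + 2*R*(-40 + R))
1/P(Z) = 1/(-20 - 80*(-34) + 2*(-34)**2) = 1/(-20 + 2720 + 2*1156) = 1/(-20 + 2720 + 2312) = 1/5012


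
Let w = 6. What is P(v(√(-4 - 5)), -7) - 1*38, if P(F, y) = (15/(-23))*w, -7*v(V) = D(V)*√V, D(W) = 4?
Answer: -964/23 ≈ -41.913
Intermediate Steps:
v(V) = -4*√V/7
P(F, y) = -90/23 (P(F, y) = (15/(-23))*6 = (15*(-1/23))*6 = -15/23*6 = -90/23)
P(v(√(-4 - 5)), -7) - 1*38 = -90/23 - 1*38 = -90/23 - 38 = -964/23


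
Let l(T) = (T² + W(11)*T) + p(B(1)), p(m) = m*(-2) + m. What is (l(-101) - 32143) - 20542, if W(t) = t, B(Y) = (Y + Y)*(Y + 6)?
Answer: -43609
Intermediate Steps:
B(Y) = 2*Y*(6 + Y) (B(Y) = (2*Y)*(6 + Y) = 2*Y*(6 + Y))
p(m) = -m (p(m) = -2*m + m = -m)
l(T) = -14 + T² + 11*T (l(T) = (T² + 11*T) - 2*(6 + 1) = (T² + 11*T) - 2*7 = (T² + 11*T) - 1*14 = (T² + 11*T) - 14 = -14 + T² + 11*T)
(l(-101) - 32143) - 20542 = ((-14 + (-101)² + 11*(-101)) - 32143) - 20542 = ((-14 + 10201 - 1111) - 32143) - 20542 = (9076 - 32143) - 20542 = -23067 - 20542 = -43609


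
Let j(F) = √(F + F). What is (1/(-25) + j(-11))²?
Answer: (-1 + 25*I*√22)²/625 ≈ -21.998 - 0.37523*I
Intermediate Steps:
j(F) = √2*√F (j(F) = √(2*F) = √2*√F)
(1/(-25) + j(-11))² = (1/(-25) + √2*√(-11))² = (-1/25 + √2*(I*√11))² = (-1/25 + I*√22)²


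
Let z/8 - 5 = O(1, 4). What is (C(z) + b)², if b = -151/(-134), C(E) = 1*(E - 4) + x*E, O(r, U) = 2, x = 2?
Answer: 489604129/17956 ≈ 27267.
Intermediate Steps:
z = 56 (z = 40 + 8*2 = 40 + 16 = 56)
C(E) = -4 + 3*E (C(E) = 1*(E - 4) + 2*E = 1*(-4 + E) + 2*E = (-4 + E) + 2*E = -4 + 3*E)
b = 151/134 (b = -151*(-1/134) = 151/134 ≈ 1.1269)
(C(z) + b)² = ((-4 + 3*56) + 151/134)² = ((-4 + 168) + 151/134)² = (164 + 151/134)² = (22127/134)² = 489604129/17956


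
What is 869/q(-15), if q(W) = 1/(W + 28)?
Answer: 11297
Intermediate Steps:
q(W) = 1/(28 + W)
869/q(-15) = 869/(1/(28 - 15)) = 869/(1/13) = 869*13 = 11297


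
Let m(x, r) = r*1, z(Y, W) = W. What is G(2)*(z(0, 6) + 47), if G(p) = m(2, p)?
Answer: 106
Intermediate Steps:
m(x, r) = r
G(p) = p
G(2)*(z(0, 6) + 47) = 2*(6 + 47) = 2*53 = 106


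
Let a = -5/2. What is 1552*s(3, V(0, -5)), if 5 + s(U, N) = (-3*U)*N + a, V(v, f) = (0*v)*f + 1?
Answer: -25608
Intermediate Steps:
V(v, f) = 1 (V(v, f) = 0*f + 1 = 0 + 1 = 1)
a = -5/2 (a = -5*½ = -5/2 ≈ -2.5000)
s(U, N) = -15/2 - 3*N*U (s(U, N) = -5 + ((-3*U)*N - 5/2) = -5 + (-3*N*U - 5/2) = -5 + (-5/2 - 3*N*U) = -15/2 - 3*N*U)
1552*s(3, V(0, -5)) = 1552*(-15/2 - 3*1*3) = 1552*(-15/2 - 9) = 1552*(-33/2) = -25608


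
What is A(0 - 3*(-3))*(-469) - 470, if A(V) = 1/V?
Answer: -4699/9 ≈ -522.11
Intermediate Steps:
A(0 - 3*(-3))*(-469) - 470 = -469/(0 - 3*(-3)) - 470 = -469/(0 + 9) - 470 = -469/9 - 470 = -4699/9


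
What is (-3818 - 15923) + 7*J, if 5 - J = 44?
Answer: -20014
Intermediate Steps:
J = -39 (J = 5 - 1*44 = 5 - 44 = -39)
(-3818 - 15923) + 7*J = (-3818 - 15923) + 7*(-39) = -19741 - 273 = -20014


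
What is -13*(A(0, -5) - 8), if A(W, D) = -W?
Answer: 104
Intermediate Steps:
-13*(A(0, -5) - 8) = -13*(-1*0 - 8) = -13*(0 - 8) = -13*(-8) = 104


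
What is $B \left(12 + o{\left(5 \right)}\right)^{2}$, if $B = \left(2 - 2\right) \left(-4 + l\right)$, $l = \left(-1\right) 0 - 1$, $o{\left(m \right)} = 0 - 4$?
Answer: $0$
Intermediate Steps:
$o{\left(m \right)} = -4$
$l = -1$ ($l = 0 - 1 = -1$)
$B = 0$ ($B = \left(2 - 2\right) \left(-4 - 1\right) = 0 \left(-5\right) = 0$)
$B \left(12 + o{\left(5 \right)}\right)^{2} = 0 \left(12 - 4\right)^{2} = 0 \cdot 8^{2} = 0 \cdot 64 = 0$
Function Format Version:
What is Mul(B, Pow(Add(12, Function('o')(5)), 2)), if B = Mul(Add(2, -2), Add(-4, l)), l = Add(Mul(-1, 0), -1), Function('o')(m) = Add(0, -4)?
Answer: 0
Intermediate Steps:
Function('o')(m) = -4
l = -1 (l = Add(0, -1) = -1)
B = 0 (B = Mul(Add(2, -2), Add(-4, -1)) = Mul(0, -5) = 0)
Mul(B, Pow(Add(12, Function('o')(5)), 2)) = Mul(0, Pow(Add(12, -4), 2)) = Mul(0, Pow(8, 2)) = Mul(0, 64) = 0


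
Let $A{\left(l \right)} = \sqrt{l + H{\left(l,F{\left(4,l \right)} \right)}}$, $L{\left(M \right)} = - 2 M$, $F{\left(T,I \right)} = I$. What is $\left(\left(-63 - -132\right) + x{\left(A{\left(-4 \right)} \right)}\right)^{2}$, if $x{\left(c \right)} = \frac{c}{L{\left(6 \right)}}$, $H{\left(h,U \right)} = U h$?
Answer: $\frac{\left(414 - \sqrt{3}\right)^{2}}{36} \approx 4721.3$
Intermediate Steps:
$A{\left(l \right)} = \sqrt{l + l^{2}}$ ($A{\left(l \right)} = \sqrt{l + l l} = \sqrt{l + l^{2}}$)
$x{\left(c \right)} = - \frac{c}{12}$ ($x{\left(c \right)} = \frac{c}{\left(-2\right) 6} = \frac{c}{-12} = c \left(- \frac{1}{12}\right) = - \frac{c}{12}$)
$\left(\left(-63 - -132\right) + x{\left(A{\left(-4 \right)} \right)}\right)^{2} = \left(\left(-63 - -132\right) - \frac{\sqrt{- 4 \left(1 - 4\right)}}{12}\right)^{2} = \left(\left(-63 + 132\right) - \frac{\sqrt{\left(-4\right) \left(-3\right)}}{12}\right)^{2} = \left(69 - \frac{\sqrt{12}}{12}\right)^{2} = \left(69 - \frac{2 \sqrt{3}}{12}\right)^{2} = \left(69 - \frac{\sqrt{3}}{6}\right)^{2}$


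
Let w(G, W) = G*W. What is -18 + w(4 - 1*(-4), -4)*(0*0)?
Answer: -18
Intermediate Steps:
-18 + w(4 - 1*(-4), -4)*(0*0) = -18 + ((4 - 1*(-4))*(-4))*(0*0) = -18 + ((4 + 4)*(-4))*0 = -18 + (8*(-4))*0 = -18 - 32*0 = -18 + 0 = -18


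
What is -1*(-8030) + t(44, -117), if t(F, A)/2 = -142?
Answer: 7746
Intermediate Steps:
t(F, A) = -284 (t(F, A) = 2*(-142) = -284)
-1*(-8030) + t(44, -117) = -1*(-8030) - 284 = 8030 - 284 = 7746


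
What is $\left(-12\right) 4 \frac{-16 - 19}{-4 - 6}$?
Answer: $-168$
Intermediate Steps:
$\left(-12\right) 4 \frac{-16 - 19}{-4 - 6} = - 48 \left(- \frac{35}{-10}\right) = - 48 \left(\left(-35\right) \left(- \frac{1}{10}\right)\right) = \left(-48\right) \frac{7}{2} = -168$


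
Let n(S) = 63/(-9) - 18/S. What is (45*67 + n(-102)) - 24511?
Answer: -365548/17 ≈ -21503.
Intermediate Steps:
n(S) = -7 - 18/S (n(S) = 63*(-⅑) - 18/S = -7 - 18/S)
(45*67 + n(-102)) - 24511 = (45*67 + (-7 - 18/(-102))) - 24511 = (3015 + (-7 - 18*(-1/102))) - 24511 = (3015 + (-7 + 3/17)) - 24511 = (3015 - 116/17) - 24511 = 51139/17 - 24511 = -365548/17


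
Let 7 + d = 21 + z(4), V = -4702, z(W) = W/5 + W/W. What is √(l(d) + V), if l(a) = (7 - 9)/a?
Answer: 2*I*√7336493/79 ≈ 68.572*I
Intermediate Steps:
z(W) = 1 + W/5 (z(W) = W*(⅕) + 1 = W/5 + 1 = 1 + W/5)
d = 79/5 (d = -7 + (21 + (1 + (⅕)*4)) = -7 + (21 + (1 + ⅘)) = -7 + (21 + 9/5) = -7 + 114/5 = 79/5 ≈ 15.800)
l(a) = -2/a
√(l(d) + V) = √(-2/79/5 - 4702) = √(-2*5/79 - 4702) = √(-10/79 - 4702) = √(-371468/79) = 2*I*√7336493/79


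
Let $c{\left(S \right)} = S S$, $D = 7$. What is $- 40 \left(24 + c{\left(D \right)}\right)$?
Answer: $-2920$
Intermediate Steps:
$c{\left(S \right)} = S^{2}$
$- 40 \left(24 + c{\left(D \right)}\right) = - 40 \left(24 + 7^{2}\right) = - 40 \left(24 + 49\right) = \left(-40\right) 73 = -2920$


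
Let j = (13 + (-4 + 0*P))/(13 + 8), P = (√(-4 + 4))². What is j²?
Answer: 9/49 ≈ 0.18367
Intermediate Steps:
P = 0 (P = (√0)² = 0² = 0)
j = 3/7 (j = (13 + (-4 + 0*0))/(13 + 8) = (13 + (-4 + 0))/21 = (13 - 4)*(1/21) = 9*(1/21) = 3/7 ≈ 0.42857)
j² = (3/7)² = 9/49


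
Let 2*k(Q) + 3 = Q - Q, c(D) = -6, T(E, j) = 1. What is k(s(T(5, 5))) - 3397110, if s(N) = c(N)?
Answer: -6794223/2 ≈ -3.3971e+6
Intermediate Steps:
s(N) = -6
k(Q) = -3/2 (k(Q) = -3/2 + (Q - Q)/2 = -3/2 + (1/2)*0 = -3/2 + 0 = -3/2)
k(s(T(5, 5))) - 3397110 = -3/2 - 3397110 = -6794223/2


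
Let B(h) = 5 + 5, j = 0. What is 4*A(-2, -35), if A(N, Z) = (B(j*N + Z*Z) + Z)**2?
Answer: 2500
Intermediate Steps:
B(h) = 10
A(N, Z) = (10 + Z)**2
4*A(-2, -35) = 4*(10 - 35)**2 = 4*(-25)**2 = 4*625 = 2500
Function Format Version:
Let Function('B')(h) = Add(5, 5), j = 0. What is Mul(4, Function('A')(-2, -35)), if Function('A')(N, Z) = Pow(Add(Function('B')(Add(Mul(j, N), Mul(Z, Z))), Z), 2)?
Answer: 2500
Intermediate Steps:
Function('B')(h) = 10
Function('A')(N, Z) = Pow(Add(10, Z), 2)
Mul(4, Function('A')(-2, -35)) = Mul(4, Pow(Add(10, -35), 2)) = Mul(4, Pow(-25, 2)) = Mul(4, 625) = 2500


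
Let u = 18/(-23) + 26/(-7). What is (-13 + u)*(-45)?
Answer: 126765/161 ≈ 787.36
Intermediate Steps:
u = -724/161 (u = 18*(-1/23) + 26*(-⅐) = -18/23 - 26/7 = -724/161 ≈ -4.4969)
(-13 + u)*(-45) = (-13 - 724/161)*(-45) = -2817/161*(-45) = 126765/161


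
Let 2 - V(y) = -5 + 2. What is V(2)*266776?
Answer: 1333880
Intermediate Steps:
V(y) = 5 (V(y) = 2 - (-5 + 2) = 2 - 1*(-3) = 2 + 3 = 5)
V(2)*266776 = 5*266776 = 1333880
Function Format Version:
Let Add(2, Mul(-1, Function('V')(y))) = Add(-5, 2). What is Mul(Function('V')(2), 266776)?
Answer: 1333880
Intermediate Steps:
Function('V')(y) = 5 (Function('V')(y) = Add(2, Mul(-1, Add(-5, 2))) = Add(2, Mul(-1, -3)) = Add(2, 3) = 5)
Mul(Function('V')(2), 266776) = Mul(5, 266776) = 1333880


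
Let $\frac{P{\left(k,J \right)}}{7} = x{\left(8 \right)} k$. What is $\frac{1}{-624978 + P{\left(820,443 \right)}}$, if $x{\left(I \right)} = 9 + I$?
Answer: $- \frac{1}{527398} \approx -1.8961 \cdot 10^{-6}$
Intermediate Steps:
$P{\left(k,J \right)} = 119 k$ ($P{\left(k,J \right)} = 7 \left(9 + 8\right) k = 7 \cdot 17 k = 119 k$)
$\frac{1}{-624978 + P{\left(820,443 \right)}} = \frac{1}{-624978 + 119 \cdot 820} = \frac{1}{-624978 + 97580} = \frac{1}{-527398} = - \frac{1}{527398}$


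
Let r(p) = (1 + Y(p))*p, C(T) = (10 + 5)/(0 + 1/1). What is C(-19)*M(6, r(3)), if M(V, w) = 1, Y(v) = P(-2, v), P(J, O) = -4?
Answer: 15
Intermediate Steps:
Y(v) = -4
C(T) = 15 (C(T) = 15/(0 + 1) = 15/1 = 15*1 = 15)
r(p) = -3*p (r(p) = (1 - 4)*p = -3*p)
C(-19)*M(6, r(3)) = 15*1 = 15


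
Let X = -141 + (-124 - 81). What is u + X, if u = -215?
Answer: -561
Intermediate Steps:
X = -346 (X = -141 - 205 = -346)
u + X = -215 - 346 = -561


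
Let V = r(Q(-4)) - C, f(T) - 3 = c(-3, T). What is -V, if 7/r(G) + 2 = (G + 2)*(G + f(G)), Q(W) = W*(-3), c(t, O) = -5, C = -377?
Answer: -52033/138 ≈ -377.05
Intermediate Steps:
f(T) = -2 (f(T) = 3 - 5 = -2)
Q(W) = -3*W
r(G) = 7/(-2 + (-2 + G)*(2 + G)) (r(G) = 7/(-2 + (G + 2)*(G - 2)) = 7/(-2 + (2 + G)*(-2 + G)) = 7/(-2 + (-2 + G)*(2 + G)))
V = 52033/138 (V = 7/(-6 + (-3*(-4))²) - 1*(-377) = 7/(-6 + 12²) + 377 = 7/(-6 + 144) + 377 = 7/138 + 377 = 52033/138 ≈ 377.05)
-V = -1*52033/138 = -52033/138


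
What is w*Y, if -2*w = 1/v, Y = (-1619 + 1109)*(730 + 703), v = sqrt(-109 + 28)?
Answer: -121805*I/3 ≈ -40602.0*I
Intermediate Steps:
v = 9*I (v = sqrt(-81) = 9*I ≈ 9.0*I)
Y = -730830 (Y = -510*1433 = -730830)
w = I/18 (w = -(-I/9)/2 = -(-1)*I/18 = I/18 ≈ 0.055556*I)
w*Y = (I/18)*(-730830) = -121805*I/3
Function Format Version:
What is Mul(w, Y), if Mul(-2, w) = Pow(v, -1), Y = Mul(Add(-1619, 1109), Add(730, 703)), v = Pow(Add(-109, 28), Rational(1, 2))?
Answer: Mul(Rational(-121805, 3), I) ≈ Mul(-40602., I)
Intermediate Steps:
v = Mul(9, I) (v = Pow(-81, Rational(1, 2)) = Mul(9, I) ≈ Mul(9.0000, I))
Y = -730830 (Y = Mul(-510, 1433) = -730830)
w = Mul(Rational(1, 18), I) (w = Mul(Rational(-1, 2), Pow(Mul(9, I), -1)) = Mul(Rational(-1, 2), Mul(Rational(-1, 9), I)) = Mul(Rational(1, 18), I) ≈ Mul(0.055556, I))
Mul(w, Y) = Mul(Mul(Rational(1, 18), I), -730830) = Mul(Rational(-121805, 3), I)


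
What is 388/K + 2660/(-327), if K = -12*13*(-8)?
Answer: -88689/11336 ≈ -7.8237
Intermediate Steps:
K = 1248 (K = -156*(-8) = 1248)
388/K + 2660/(-327) = 388/1248 + 2660/(-327) = 388*(1/1248) + 2660*(-1/327) = 97/312 - 2660/327 = -88689/11336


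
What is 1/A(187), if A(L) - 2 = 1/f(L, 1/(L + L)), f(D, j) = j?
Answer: 1/376 ≈ 0.0026596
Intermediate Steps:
A(L) = 2 + 2*L (A(L) = 2 + 1/(1/(L + L)) = 2 + 1/(1/(2*L)) = 2 + 2*L)
1/A(187) = 1/(2 + 2*187) = 1/(2 + 374) = 1/376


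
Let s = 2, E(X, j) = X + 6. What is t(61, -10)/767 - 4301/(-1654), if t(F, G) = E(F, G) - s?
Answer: 262029/97586 ≈ 2.6851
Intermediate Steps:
E(X, j) = 6 + X
t(F, G) = 4 + F (t(F, G) = (6 + F) - 1*2 = (6 + F) - 2 = 4 + F)
t(61, -10)/767 - 4301/(-1654) = (4 + 61)/767 - 4301/(-1654) = 65*(1/767) - 4301*(-1/1654) = 5/59 + 4301/1654 = 262029/97586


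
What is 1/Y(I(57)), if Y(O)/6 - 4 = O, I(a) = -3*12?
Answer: -1/192 ≈ -0.0052083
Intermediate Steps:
I(a) = -36
Y(O) = 24 + 6*O
1/Y(I(57)) = 1/(24 + 6*(-36)) = 1/(24 - 216) = 1/(-192) = -1/192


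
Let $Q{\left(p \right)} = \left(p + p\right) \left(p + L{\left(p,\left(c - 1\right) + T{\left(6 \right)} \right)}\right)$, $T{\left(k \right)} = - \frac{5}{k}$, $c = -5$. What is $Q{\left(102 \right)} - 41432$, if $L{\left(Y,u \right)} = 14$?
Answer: $-17768$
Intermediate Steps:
$Q{\left(p \right)} = 2 p \left(14 + p\right)$ ($Q{\left(p \right)} = \left(p + p\right) \left(p + 14\right) = 2 p \left(14 + p\right)$)
$Q{\left(102 \right)} - 41432 = 2 \cdot 102 \left(14 + 102\right) - 41432 = 2 \cdot 102 \cdot 116 - 41432 = 23664 - 41432 = -17768$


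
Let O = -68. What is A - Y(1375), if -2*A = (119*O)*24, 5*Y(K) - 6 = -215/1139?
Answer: 553000661/5695 ≈ 97103.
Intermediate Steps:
Y(K) = 6619/5695 (Y(K) = 6/5 + (-215/1139)/5 = 6/5 + (-215*1/1139)/5 = 6/5 + (⅕)*(-215/1139) = 6/5 - 43/1139 = 6619/5695)
A = 97104 (A = -119*(-68)*24/2 = -(-4046)*24 = -½*(-194208) = 97104)
A - Y(1375) = 97104 - 1*6619/5695 = 97104 - 6619/5695 = 553000661/5695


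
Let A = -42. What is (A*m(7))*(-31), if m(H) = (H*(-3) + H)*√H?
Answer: -18228*√7 ≈ -48227.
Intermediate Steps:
m(H) = -2*H^(3/2) (m(H) = (-3*H + H)*√H = (-2*H)*√H = -2*H^(3/2))
(A*m(7))*(-31) = -(-84)*7^(3/2)*(-31) = -(-84)*7*√7*(-31) = -(-588)*√7*(-31) = (588*√7)*(-31) = -18228*√7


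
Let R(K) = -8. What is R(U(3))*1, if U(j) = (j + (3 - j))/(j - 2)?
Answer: -8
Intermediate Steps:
U(j) = 3/(-2 + j)
R(U(3))*1 = -8*1 = -8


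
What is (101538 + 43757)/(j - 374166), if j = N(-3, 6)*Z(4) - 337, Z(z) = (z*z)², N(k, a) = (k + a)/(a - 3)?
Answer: -145295/374247 ≈ -0.38823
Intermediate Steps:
N(k, a) = (a + k)/(-3 + a)
Z(z) = z⁴ (Z(z) = (z²)² = z⁴)
j = -81 (j = ((6 - 3)/(-3 + 6))*4⁴ - 337 = (3/3)*256 - 337 = ((⅓)*3)*256 - 337 = 1*256 - 337 = 256 - 337 = -81)
(101538 + 43757)/(j - 374166) = (101538 + 43757)/(-81 - 374166) = 145295/(-374247) = 145295*(-1/374247) = -145295/374247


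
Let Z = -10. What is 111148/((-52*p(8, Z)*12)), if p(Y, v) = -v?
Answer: -27787/1560 ≈ -17.812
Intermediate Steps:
111148/((-52*p(8, Z)*12)) = 111148/((-(-52)*(-10)*12)) = 111148/((-52*10*12)) = 111148/((-520*12)) = 111148/(-6240) = 111148*(-1/6240) = -27787/1560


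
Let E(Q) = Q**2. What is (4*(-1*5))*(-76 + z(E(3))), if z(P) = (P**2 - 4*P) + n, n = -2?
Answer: 660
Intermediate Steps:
z(P) = -2 + P**2 - 4*P (z(P) = (P**2 - 4*P) - 2 = -2 + P**2 - 4*P)
(4*(-1*5))*(-76 + z(E(3))) = (4*(-1*5))*(-76 + (-2 + (3**2)**2 - 4*3**2)) = (4*(-5))*(-76 + (-2 + 9**2 - 4*9)) = -20*(-76 + (-2 + 81 - 36)) = -20*(-76 + 43) = -20*(-33) = 660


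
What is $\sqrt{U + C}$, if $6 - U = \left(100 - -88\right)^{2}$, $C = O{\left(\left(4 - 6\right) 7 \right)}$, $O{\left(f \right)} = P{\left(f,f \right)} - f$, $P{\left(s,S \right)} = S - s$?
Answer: $2 i \sqrt{8831} \approx 187.95 i$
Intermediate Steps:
$O{\left(f \right)} = - f$ ($O{\left(f \right)} = \left(f - f\right) - f = 0 - f = - f$)
$C = 14$ ($C = - \left(4 - 6\right) 7 = - \left(-2\right) 7 = \left(-1\right) \left(-14\right) = 14$)
$U = -35338$ ($U = 6 - \left(100 - -88\right)^{2} = 6 - \left(100 + 88\right)^{2} = 6 - 188^{2} = 6 - 35344 = -35338$)
$\sqrt{U + C} = \sqrt{-35338 + 14} = \sqrt{-35324} = 2 i \sqrt{8831}$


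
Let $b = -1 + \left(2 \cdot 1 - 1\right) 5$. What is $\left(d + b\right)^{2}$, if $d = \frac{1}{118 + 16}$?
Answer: $\frac{288369}{17956} \approx 16.06$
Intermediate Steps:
$d = \frac{1}{134} \approx 0.0074627$
$b = 4$ ($b = -1 + \left(2 - 1\right) 5 = -1 + 1 \cdot 5 = -1 + 5 = 4$)
$\left(d + b\right)^{2} = \left(\frac{1}{134} + 4\right)^{2} = \left(\frac{537}{134}\right)^{2} = \frac{288369}{17956}$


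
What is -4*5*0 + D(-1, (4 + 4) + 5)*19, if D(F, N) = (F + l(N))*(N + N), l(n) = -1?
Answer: -988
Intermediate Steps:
D(F, N) = 2*N*(-1 + F) (D(F, N) = (F - 1)*(N + N) = (-1 + F)*(2*N) = 2*N*(-1 + F))
-4*5*0 + D(-1, (4 + 4) + 5)*19 = -4*5*0 + (2*((4 + 4) + 5)*(-1 - 1))*19 = -20*0 + (2*(8 + 5)*(-2))*19 = 0 + (2*13*(-2))*19 = 0 - 52*19 = 0 - 988 = -988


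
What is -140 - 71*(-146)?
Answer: 10226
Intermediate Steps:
-140 - 71*(-146) = -140 + 10366 = 10226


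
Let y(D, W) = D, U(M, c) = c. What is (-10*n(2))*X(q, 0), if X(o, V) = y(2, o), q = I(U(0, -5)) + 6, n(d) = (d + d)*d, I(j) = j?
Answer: -160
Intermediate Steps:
n(d) = 2*d² (n(d) = (2*d)*d = 2*d²)
q = 1 (q = -5 + 6 = 1)
X(o, V) = 2
(-10*n(2))*X(q, 0) = -20*2²*2 = -20*4*2 = -10*8*2 = -80*2 = -160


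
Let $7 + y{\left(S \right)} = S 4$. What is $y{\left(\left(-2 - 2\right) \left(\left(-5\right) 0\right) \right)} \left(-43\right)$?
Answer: $301$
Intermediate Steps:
$y{\left(S \right)} = -7 + 4 S$ ($y{\left(S \right)} = -7 + S 4 = -7 + 4 S$)
$y{\left(\left(-2 - 2\right) \left(\left(-5\right) 0\right) \right)} \left(-43\right) = \left(-7 + 4 \left(-2 - 2\right) \left(\left(-5\right) 0\right)\right) \left(-43\right) = \left(-7 + 4 \left(\left(-4\right) 0\right)\right) \left(-43\right) = \left(-7 + 4 \cdot 0\right) \left(-43\right) = \left(-7 + 0\right) \left(-43\right) = \left(-7\right) \left(-43\right) = 301$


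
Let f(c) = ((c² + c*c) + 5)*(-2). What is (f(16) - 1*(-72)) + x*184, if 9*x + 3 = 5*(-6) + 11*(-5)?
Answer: -24850/9 ≈ -2761.1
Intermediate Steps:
f(c) = -10 - 4*c² (f(c) = ((c² + c²) + 5)*(-2) = (2*c² + 5)*(-2) = (5 + 2*c²)*(-2) = -10 - 4*c²)
x = -88/9 (x = -⅓ + (5*(-6) + 11*(-5))/9 = -⅓ + (-30 - 55)/9 = -⅓ + (⅑)*(-85) = -⅓ - 85/9 = -88/9 ≈ -9.7778)
(f(16) - 1*(-72)) + x*184 = ((-10 - 4*16²) - 1*(-72)) - 88/9*184 = ((-10 - 4*256) + 72) - 16192/9 = ((-10 - 1024) + 72) - 16192/9 = (-1034 + 72) - 16192/9 = -962 - 16192/9 = -24850/9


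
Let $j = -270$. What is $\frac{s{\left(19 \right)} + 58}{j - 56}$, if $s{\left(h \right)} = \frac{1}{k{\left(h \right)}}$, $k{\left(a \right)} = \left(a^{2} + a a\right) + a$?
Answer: $- \frac{42979}{241566} \approx -0.17792$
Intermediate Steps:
$k{\left(a \right)} = a + 2 a^{2}$ ($k{\left(a \right)} = \left(a^{2} + a^{2}\right) + a = 2 a^{2} + a = a + 2 a^{2}$)
$s{\left(h \right)} = \frac{1}{h \left(1 + 2 h\right)}$
$\frac{s{\left(19 \right)} + 58}{j - 56} = \frac{\frac{1}{19 \left(1 + 2 \cdot 19\right)} + 58}{-270 - 56} = \frac{\frac{1}{19 \left(1 + 38\right)} + 58}{-326} = \left(\frac{1}{19 \cdot 39} + 58\right) \left(- \frac{1}{326}\right) = \left(\frac{1}{19} \cdot \frac{1}{39} + 58\right) \left(- \frac{1}{326}\right) = \left(\frac{1}{741} + 58\right) \left(- \frac{1}{326}\right) = \frac{42979}{741} \left(- \frac{1}{326}\right) = - \frac{42979}{241566}$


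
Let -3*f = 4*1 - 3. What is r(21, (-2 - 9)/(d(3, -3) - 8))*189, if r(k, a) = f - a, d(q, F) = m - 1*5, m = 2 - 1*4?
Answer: -1008/5 ≈ -201.60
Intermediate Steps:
m = -2 (m = 2 - 4 = -2)
d(q, F) = -7 (d(q, F) = -2 - 1*5 = -2 - 5 = -7)
f = -1/3 (f = -(4*1 - 3)/3 = -(4 - 3)/3 = -1/3*1 = -1/3 ≈ -0.33333)
r(k, a) = -1/3 - a
r(21, (-2 - 9)/(d(3, -3) - 8))*189 = (-1/3 - (-2 - 9)/(-7 - 8))*189 = (-1/3 - (-11)/(-15))*189 = (-1/3 - (-11)*(-1)/15)*189 = (-1/3 - 1*11/15)*189 = (-1/3 - 11/15)*189 = -16/15*189 = -1008/5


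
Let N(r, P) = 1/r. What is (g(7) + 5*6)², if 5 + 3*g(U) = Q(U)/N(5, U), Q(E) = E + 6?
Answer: 2500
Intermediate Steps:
Q(E) = 6 + E
N(r, P) = 1/r
g(U) = 25/3 + 5*U/3 (g(U) = -5/3 + ((6 + U)/(1/5))/3 = -5/3 + ((6 + U)/(⅕))/3 = -5/3 + ((6 + U)*5)/3 = -5/3 + (30 + 5*U)/3 = -5/3 + (10 + 5*U/3) = 25/3 + 5*U/3)
(g(7) + 5*6)² = ((25/3 + (5/3)*7) + 5*6)² = ((25/3 + 35/3) + 30)² = (20 + 30)² = 50² = 2500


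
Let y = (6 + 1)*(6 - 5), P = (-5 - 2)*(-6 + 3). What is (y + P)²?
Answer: 784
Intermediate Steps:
P = 21 (P = -7*(-3) = 21)
y = 7 (y = 7*1 = 7)
(y + P)² = (7 + 21)² = 28² = 784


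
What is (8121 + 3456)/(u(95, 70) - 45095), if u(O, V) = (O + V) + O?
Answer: -3859/14945 ≈ -0.25821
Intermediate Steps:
u(O, V) = V + 2*O
(8121 + 3456)/(u(95, 70) - 45095) = (8121 + 3456)/((70 + 2*95) - 45095) = 11577/((70 + 190) - 45095) = 11577/(260 - 45095) = 11577/(-44835) = 11577*(-1/44835) = -3859/14945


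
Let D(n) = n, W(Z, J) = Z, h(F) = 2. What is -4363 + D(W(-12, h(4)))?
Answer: -4375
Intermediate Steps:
-4363 + D(W(-12, h(4))) = -4363 - 12 = -4375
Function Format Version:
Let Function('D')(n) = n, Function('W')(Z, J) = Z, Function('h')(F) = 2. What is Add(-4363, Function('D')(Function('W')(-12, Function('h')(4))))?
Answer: -4375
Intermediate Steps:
Add(-4363, Function('D')(Function('W')(-12, Function('h')(4)))) = Add(-4363, -12) = -4375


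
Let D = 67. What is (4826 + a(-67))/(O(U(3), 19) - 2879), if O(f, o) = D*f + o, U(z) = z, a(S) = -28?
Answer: -4798/2659 ≈ -1.8044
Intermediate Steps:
O(f, o) = o + 67*f (O(f, o) = 67*f + o = o + 67*f)
(4826 + a(-67))/(O(U(3), 19) - 2879) = (4826 - 28)/((19 + 67*3) - 2879) = 4798/((19 + 201) - 2879) = 4798/(220 - 2879) = 4798/(-2659) = 4798*(-1/2659) = -4798/2659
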